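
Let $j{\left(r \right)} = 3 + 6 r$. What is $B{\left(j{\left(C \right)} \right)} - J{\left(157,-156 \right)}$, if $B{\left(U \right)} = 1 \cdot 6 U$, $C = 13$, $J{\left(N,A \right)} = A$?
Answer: $642$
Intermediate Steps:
$B{\left(U \right)} = 6 U$
$B{\left(j{\left(C \right)} \right)} - J{\left(157,-156 \right)} = 6 \left(3 + 6 \cdot 13\right) - -156 = 6 \left(3 + 78\right) + 156 = 6 \cdot 81 + 156 = 486 + 156 = 642$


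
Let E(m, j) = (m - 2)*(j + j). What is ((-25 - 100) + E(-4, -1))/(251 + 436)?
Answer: -113/687 ≈ -0.16448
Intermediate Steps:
E(m, j) = 2*j*(-2 + m) (E(m, j) = (-2 + m)*(2*j) = 2*j*(-2 + m))
((-25 - 100) + E(-4, -1))/(251 + 436) = ((-25 - 100) + 2*(-1)*(-2 - 4))/(251 + 436) = (-125 + 2*(-1)*(-6))/687 = (-125 + 12)*(1/687) = -113*1/687 = -113/687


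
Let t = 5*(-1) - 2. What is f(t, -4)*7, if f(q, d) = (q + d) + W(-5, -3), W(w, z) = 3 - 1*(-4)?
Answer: -28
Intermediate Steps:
W(w, z) = 7 (W(w, z) = 3 + 4 = 7)
t = -7 (t = -5 - 2 = -7)
f(q, d) = 7 + d + q (f(q, d) = (q + d) + 7 = (d + q) + 7 = 7 + d + q)
f(t, -4)*7 = (7 - 4 - 7)*7 = -4*7 = -28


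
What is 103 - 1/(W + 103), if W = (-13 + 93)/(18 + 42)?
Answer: 32236/313 ≈ 102.99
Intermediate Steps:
W = 4/3 (W = 80/60 = 80*(1/60) = 4/3 ≈ 1.3333)
103 - 1/(W + 103) = 103 - 1/(4/3 + 103) = 103 - 1/313/3 = 103 - 1*3/313 = 103 - 3/313 = 32236/313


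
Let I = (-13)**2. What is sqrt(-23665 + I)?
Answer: 2*I*sqrt(5874) ≈ 153.28*I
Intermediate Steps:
I = 169
sqrt(-23665 + I) = sqrt(-23665 + 169) = sqrt(-23496) = 2*I*sqrt(5874)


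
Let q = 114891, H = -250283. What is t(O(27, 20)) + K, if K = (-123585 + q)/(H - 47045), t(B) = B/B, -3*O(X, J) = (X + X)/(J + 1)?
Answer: 153011/148664 ≈ 1.0292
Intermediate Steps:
O(X, J) = -2*X/(3*(1 + J)) (O(X, J) = -(X + X)/(3*(J + 1)) = -2*X/(3*(1 + J)))
t(B) = 1
K = 4347/148664 (K = (-123585 + 114891)/(-250283 - 47045) = -8694/(-297328) = -8694*(-1/297328) = 4347/148664 ≈ 0.029240)
t(O(27, 20)) + K = 1 + 4347/148664 = 153011/148664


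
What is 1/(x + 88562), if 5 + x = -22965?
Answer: 1/65592 ≈ 1.5246e-5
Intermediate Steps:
x = -22970 (x = -5 - 22965 = -22970)
1/(x + 88562) = 1/(-22970 + 88562) = 1/65592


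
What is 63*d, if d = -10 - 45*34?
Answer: -97020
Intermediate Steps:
d = -1540 (d = -10 - 1530 = -1540)
63*d = 63*(-1540) = -97020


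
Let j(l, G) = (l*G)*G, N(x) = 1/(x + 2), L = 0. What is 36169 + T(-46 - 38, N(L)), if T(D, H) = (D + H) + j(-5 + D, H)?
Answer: 144253/4 ≈ 36063.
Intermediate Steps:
N(x) = 1/(2 + x)
j(l, G) = l*G² (j(l, G) = (G*l)*G = l*G²)
T(D, H) = D + H + H²*(-5 + D) (T(D, H) = (D + H) + (-5 + D)*H² = (D + H) + H²*(-5 + D) = D + H + H²*(-5 + D))
36169 + T(-46 - 38, N(L)) = 36169 + ((-46 - 38) + 1/(2 + 0) + (1/(2 + 0))²*(-5 + (-46 - 38))) = 36169 + (-84 + 1/2 + (1/2)²*(-5 - 84)) = 36169 + (-84 + ½ + (½)²*(-89)) = 36169 + (-84 + ½ + (¼)*(-89)) = 36169 + (-84 + ½ - 89/4) = 36169 - 423/4 = 144253/4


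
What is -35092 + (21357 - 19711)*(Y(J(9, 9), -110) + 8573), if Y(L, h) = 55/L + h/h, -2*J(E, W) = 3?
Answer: 42052076/3 ≈ 1.4017e+7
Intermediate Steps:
J(E, W) = -3/2 (J(E, W) = -½*3 = -3/2)
Y(L, h) = 1 + 55/L (Y(L, h) = 55/L + 1 = 1 + 55/L)
-35092 + (21357 - 19711)*(Y(J(9, 9), -110) + 8573) = -35092 + (21357 - 19711)*((55 - 3/2)/(-3/2) + 8573) = -35092 + 1646*(-⅔*107/2 + 8573) = -35092 + 1646*(-107/3 + 8573) = -35092 + 1646*(25612/3) = -35092 + 42157352/3 = 42052076/3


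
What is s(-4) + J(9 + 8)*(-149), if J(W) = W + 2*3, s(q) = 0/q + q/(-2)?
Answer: -3425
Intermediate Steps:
s(q) = -q/2 (s(q) = 0 + q*(-½) = 0 - q/2 = -q/2)
J(W) = 6 + W (J(W) = W + 6 = 6 + W)
s(-4) + J(9 + 8)*(-149) = -½*(-4) + (6 + (9 + 8))*(-149) = 2 + (6 + 17)*(-149) = 2 + 23*(-149) = 2 - 3427 = -3425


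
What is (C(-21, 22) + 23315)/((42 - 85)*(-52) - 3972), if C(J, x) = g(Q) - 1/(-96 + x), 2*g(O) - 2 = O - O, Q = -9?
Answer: -1725385/128464 ≈ -13.431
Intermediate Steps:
g(O) = 1 (g(O) = 1 + (O - O)/2 = 1 + (½)*0 = 1 + 0 = 1)
C(J, x) = 1 - 1/(-96 + x)
(C(-21, 22) + 23315)/((42 - 85)*(-52) - 3972) = ((-97 + 22)/(-96 + 22) + 23315)/((42 - 85)*(-52) - 3972) = (-75/(-74) + 23315)/(-43*(-52) - 3972) = (-1/74*(-75) + 23315)/(2236 - 3972) = (75/74 + 23315)/(-1736) = (1725385/74)*(-1/1736) = -1725385/128464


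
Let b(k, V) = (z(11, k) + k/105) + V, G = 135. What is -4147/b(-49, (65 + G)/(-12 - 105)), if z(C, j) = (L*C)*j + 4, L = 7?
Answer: 220545/200558 ≈ 1.0997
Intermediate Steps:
z(C, j) = 4 + 7*C*j (z(C, j) = (7*C)*j + 4 = 7*C*j + 4 = 4 + 7*C*j)
b(k, V) = 4 + V + 8086*k/105 (b(k, V) = ((4 + 7*11*k) + k/105) + V = ((4 + 77*k) + k*(1/105)) + V = ((4 + 77*k) + k/105) + V = (4 + 8086*k/105) + V = 4 + V + 8086*k/105)
-4147/b(-49, (65 + G)/(-12 - 105)) = -4147/(4 + (65 + 135)/(-12 - 105) + (8086/105)*(-49)) = -4147/(4 + 200/(-117) - 56602/15) = -4147/(4 + 200*(-1/117) - 56602/15) = -4147/(4 - 200/117 - 56602/15) = -4147/(-2206138/585) = -4147*(-585/2206138) = 220545/200558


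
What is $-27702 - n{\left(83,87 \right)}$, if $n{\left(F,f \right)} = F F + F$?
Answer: $-34674$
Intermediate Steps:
$n{\left(F,f \right)} = F + F^{2}$ ($n{\left(F,f \right)} = F^{2} + F = F + F^{2}$)
$-27702 - n{\left(83,87 \right)} = -27702 - 83 \left(1 + 83\right) = -27702 - 83 \cdot 84 = -27702 - 6972 = -34674$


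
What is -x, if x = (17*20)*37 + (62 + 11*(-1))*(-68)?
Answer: -9112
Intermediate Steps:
x = 9112 (x = 340*37 + (62 - 11)*(-68) = 12580 + 51*(-68) = 12580 - 3468 = 9112)
-x = -1*9112 = -9112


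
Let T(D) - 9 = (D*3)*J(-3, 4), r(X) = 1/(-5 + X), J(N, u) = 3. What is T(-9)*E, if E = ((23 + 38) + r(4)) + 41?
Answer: -7272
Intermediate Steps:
E = 101 (E = ((23 + 38) + 1/(-5 + 4)) + 41 = (61 + 1/(-1)) + 41 = (61 - 1) + 41 = 60 + 41 = 101)
T(D) = 9 + 9*D (T(D) = 9 + (D*3)*3 = 9 + (3*D)*3 = 9 + 9*D)
T(-9)*E = (9 + 9*(-9))*101 = (9 - 81)*101 = -72*101 = -7272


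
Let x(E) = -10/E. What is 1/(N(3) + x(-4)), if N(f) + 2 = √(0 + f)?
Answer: -2/11 + 4*√3/11 ≈ 0.44802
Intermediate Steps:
N(f) = -2 + √f (N(f) = -2 + √(0 + f) = -2 + √f)
1/(N(3) + x(-4)) = 1/((-2 + √3) - 10/(-4)) = 1/((-2 + √3) - 10*(-¼)) = 1/((-2 + √3) + 5/2) = 1/(½ + √3)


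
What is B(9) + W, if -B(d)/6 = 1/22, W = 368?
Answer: 4045/11 ≈ 367.73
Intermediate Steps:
B(d) = -3/11 (B(d) = -6/22 = -6*1/22 = -3/11)
B(9) + W = -3/11 + 368 = 4045/11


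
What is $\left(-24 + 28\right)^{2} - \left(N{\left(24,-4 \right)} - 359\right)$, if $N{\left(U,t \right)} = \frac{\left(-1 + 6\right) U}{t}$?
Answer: $405$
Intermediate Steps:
$N{\left(U,t \right)} = \frac{5 U}{t}$
$\left(-24 + 28\right)^{2} - \left(N{\left(24,-4 \right)} - 359\right) = \left(-24 + 28\right)^{2} - \left(5 \cdot 24 \frac{1}{-4} - 359\right) = 4^{2} - \left(5 \cdot 24 \left(- \frac{1}{4}\right) - 359\right) = 16 - \left(-30 - 359\right) = 16 - -389 = 16 + 389 = 405$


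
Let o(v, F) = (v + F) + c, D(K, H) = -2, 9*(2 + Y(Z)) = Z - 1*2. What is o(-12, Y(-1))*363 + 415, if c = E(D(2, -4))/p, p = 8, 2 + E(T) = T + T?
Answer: -20241/4 ≈ -5060.3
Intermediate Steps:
Y(Z) = -20/9 + Z/9 (Y(Z) = -2 + (Z - 1*2)/9 = -2 + (Z - 2)/9 = -2 + (-2 + Z)/9 = -2 + (-2/9 + Z/9) = -20/9 + Z/9)
E(T) = -2 + 2*T (E(T) = -2 + (T + T) = -2 + 2*T)
c = -¾ (c = (-2 + 2*(-2))/8 = (-2 - 4)*(⅛) = -6*⅛ = -¾ ≈ -0.75000)
o(v, F) = -¾ + F + v (o(v, F) = (v + F) - ¾ = (F + v) - ¾ = -¾ + F + v)
o(-12, Y(-1))*363 + 415 = (-¾ + (-20/9 + (⅑)*(-1)) - 12)*363 + 415 = (-¾ + (-20/9 - ⅑) - 12)*363 + 415 = (-¾ - 7/3 - 12)*363 + 415 = -181/12*363 + 415 = -21901/4 + 415 = -20241/4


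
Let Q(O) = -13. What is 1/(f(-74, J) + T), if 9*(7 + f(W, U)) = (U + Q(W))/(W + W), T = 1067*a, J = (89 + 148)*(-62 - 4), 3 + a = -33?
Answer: -1332/51158453 ≈ -2.6037e-5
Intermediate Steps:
a = -36 (a = -3 - 33 = -36)
J = -15642 (J = 237*(-66) = -15642)
T = -38412 (T = 1067*(-36) = -38412)
f(W, U) = -7 + (-13 + U)/(18*W) (f(W, U) = -7 + ((U - 13)/(W + W))/9 = -7 + ((-13 + U)/((2*W)))/9 = -7 + ((-13 + U)*(1/(2*W)))/9 = -7 + ((-13 + U)/(2*W))/9 = -7 + (-13 + U)/(18*W))
1/(f(-74, J) + T) = 1/((1/18)*(-13 - 15642 - 126*(-74))/(-74) - 38412) = 1/((1/18)*(-1/74)*(-13 - 15642 + 9324) - 38412) = 1/((1/18)*(-1/74)*(-6331) - 38412) = 1/(6331/1332 - 38412) = 1/(-51158453/1332) = -1332/51158453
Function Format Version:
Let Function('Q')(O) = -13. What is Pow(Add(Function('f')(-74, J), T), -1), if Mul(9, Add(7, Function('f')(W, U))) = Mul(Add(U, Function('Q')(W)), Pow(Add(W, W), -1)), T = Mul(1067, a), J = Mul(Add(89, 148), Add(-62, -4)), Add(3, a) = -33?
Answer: Rational(-1332, 51158453) ≈ -2.6037e-5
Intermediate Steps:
a = -36 (a = Add(-3, -33) = -36)
J = -15642 (J = Mul(237, -66) = -15642)
T = -38412 (T = Mul(1067, -36) = -38412)
Function('f')(W, U) = Add(-7, Mul(Rational(1, 18), Pow(W, -1), Add(-13, U))) (Function('f')(W, U) = Add(-7, Mul(Rational(1, 9), Mul(Add(U, -13), Pow(Add(W, W), -1)))) = Add(-7, Mul(Rational(1, 9), Mul(Add(-13, U), Pow(Mul(2, W), -1)))) = Add(-7, Mul(Rational(1, 9), Mul(Add(-13, U), Mul(Rational(1, 2), Pow(W, -1))))) = Add(-7, Mul(Rational(1, 9), Mul(Rational(1, 2), Pow(W, -1), Add(-13, U)))) = Add(-7, Mul(Rational(1, 18), Pow(W, -1), Add(-13, U))))
Pow(Add(Function('f')(-74, J), T), -1) = Pow(Add(Mul(Rational(1, 18), Pow(-74, -1), Add(-13, -15642, Mul(-126, -74))), -38412), -1) = Pow(Add(Mul(Rational(1, 18), Rational(-1, 74), Add(-13, -15642, 9324)), -38412), -1) = Pow(Add(Mul(Rational(1, 18), Rational(-1, 74), -6331), -38412), -1) = Pow(Add(Rational(6331, 1332), -38412), -1) = Pow(Rational(-51158453, 1332), -1) = Rational(-1332, 51158453)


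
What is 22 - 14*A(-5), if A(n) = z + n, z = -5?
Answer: 162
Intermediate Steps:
A(n) = -5 + n
22 - 14*A(-5) = 22 - 14*(-5 - 5) = 22 - 14*(-10) = 22 + 140 = 162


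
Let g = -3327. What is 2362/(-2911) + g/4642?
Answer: -20649301/13512862 ≈ -1.5281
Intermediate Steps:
2362/(-2911) + g/4642 = 2362/(-2911) - 3327/4642 = 2362*(-1/2911) - 3327*1/4642 = -2362/2911 - 3327/4642 = -20649301/13512862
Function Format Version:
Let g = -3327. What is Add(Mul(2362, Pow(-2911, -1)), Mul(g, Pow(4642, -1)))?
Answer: Rational(-20649301, 13512862) ≈ -1.5281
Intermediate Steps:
Add(Mul(2362, Pow(-2911, -1)), Mul(g, Pow(4642, -1))) = Add(Mul(2362, Pow(-2911, -1)), Mul(-3327, Pow(4642, -1))) = Add(Mul(2362, Rational(-1, 2911)), Mul(-3327, Rational(1, 4642))) = Add(Rational(-2362, 2911), Rational(-3327, 4642)) = Rational(-20649301, 13512862)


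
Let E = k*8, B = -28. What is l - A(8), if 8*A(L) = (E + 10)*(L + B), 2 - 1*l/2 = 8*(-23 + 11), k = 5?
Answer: 321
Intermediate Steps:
E = 40 (E = 5*8 = 40)
l = 196 (l = 4 - 16*(-23 + 11) = 4 - 16*(-12) = 4 - 2*(-96) = 4 + 192 = 196)
A(L) = -175 + 25*L/4 (A(L) = ((40 + 10)*(L - 28))/8 = (50*(-28 + L))/8 = (-1400 + 50*L)/8 = -175 + 25*L/4)
l - A(8) = 196 - (-175 + (25/4)*8) = 196 - (-175 + 50) = 196 - 1*(-125) = 196 + 125 = 321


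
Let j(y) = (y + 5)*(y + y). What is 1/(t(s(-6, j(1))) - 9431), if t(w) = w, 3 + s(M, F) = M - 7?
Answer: -1/9447 ≈ -0.00010585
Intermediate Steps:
j(y) = 2*y*(5 + y) (j(y) = (5 + y)*(2*y) = 2*y*(5 + y))
s(M, F) = -10 + M (s(M, F) = -3 + (M - 7) = -3 + (-7 + M) = -10 + M)
1/(t(s(-6, j(1))) - 9431) = 1/((-10 - 6) - 9431) = 1/(-16 - 9431) = 1/(-9447) = -1/9447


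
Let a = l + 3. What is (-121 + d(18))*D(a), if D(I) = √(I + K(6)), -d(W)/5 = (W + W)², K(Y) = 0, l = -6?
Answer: -6601*I*√3 ≈ -11433.0*I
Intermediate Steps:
d(W) = -20*W² (d(W) = -5*(W + W)² = -5*4*W² = -20*W²)
a = -3 (a = -6 + 3 = -3)
D(I) = √I (D(I) = √(I + 0) = √I)
(-121 + d(18))*D(a) = (-121 - 20*18²)*√(-3) = (-121 - 20*324)*(I*√3) = (-121 - 6480)*(I*√3) = -6601*I*√3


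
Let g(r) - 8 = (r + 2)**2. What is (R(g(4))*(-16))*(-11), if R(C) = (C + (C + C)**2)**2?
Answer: 10674918144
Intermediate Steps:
g(r) = 8 + (2 + r)**2 (g(r) = 8 + (r + 2)**2 = 8 + (2 + r)**2)
R(C) = (C + 4*C**2)**2 (R(C) = (C + (2*C)**2)**2 = (C + 4*C**2)**2)
(R(g(4))*(-16))*(-11) = (((8 + (2 + 4)**2)**2*(1 + 4*(8 + (2 + 4)**2))**2)*(-16))*(-11) = (((8 + 6**2)**2*(1 + 4*(8 + 6**2))**2)*(-16))*(-11) = (((8 + 36)**2*(1 + 4*(8 + 36))**2)*(-16))*(-11) = ((44**2*(1 + 4*44)**2)*(-16))*(-11) = ((1936*(1 + 176)**2)*(-16))*(-11) = ((1936*177**2)*(-16))*(-11) = ((1936*31329)*(-16))*(-11) = (60652944*(-16))*(-11) = -970447104*(-11) = 10674918144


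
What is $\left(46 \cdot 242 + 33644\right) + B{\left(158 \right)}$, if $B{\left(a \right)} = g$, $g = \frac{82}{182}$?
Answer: $\frac{4074657}{91} \approx 44776.0$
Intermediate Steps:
$g = \frac{41}{91}$ ($g = 82 \cdot \frac{1}{182} = \frac{41}{91} \approx 0.45055$)
$B{\left(a \right)} = \frac{41}{91}$
$\left(46 \cdot 242 + 33644\right) + B{\left(158 \right)} = \left(46 \cdot 242 + 33644\right) + \frac{41}{91} = \left(11132 + 33644\right) + \frac{41}{91} = 44776 + \frac{41}{91} = \frac{4074657}{91}$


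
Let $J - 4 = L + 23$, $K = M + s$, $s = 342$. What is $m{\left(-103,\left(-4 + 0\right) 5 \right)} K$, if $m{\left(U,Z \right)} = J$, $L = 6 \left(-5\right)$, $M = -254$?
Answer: $-264$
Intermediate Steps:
$L = -30$
$K = 88$ ($K = -254 + 342 = 88$)
$J = -3$ ($J = 4 + \left(-30 + 23\right) = 4 - 7 = -3$)
$m{\left(U,Z \right)} = -3$
$m{\left(-103,\left(-4 + 0\right) 5 \right)} K = \left(-3\right) 88 = -264$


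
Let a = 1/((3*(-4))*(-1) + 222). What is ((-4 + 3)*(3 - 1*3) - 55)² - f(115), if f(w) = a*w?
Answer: 707735/234 ≈ 3024.5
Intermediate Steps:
a = 1/234 (a = 1/(-12*(-1) + 222) = 1/(12 + 222) = 1/234 ≈ 0.0042735)
f(w) = w/234
((-4 + 3)*(3 - 1*3) - 55)² - f(115) = ((-4 + 3)*(3 - 1*3) - 55)² - 115/234 = (-(3 - 3) - 55)² - 1*115/234 = (-1*0 - 55)² - 115/234 = (0 - 55)² - 115/234 = (-55)² - 115/234 = 3025 - 115/234 = 707735/234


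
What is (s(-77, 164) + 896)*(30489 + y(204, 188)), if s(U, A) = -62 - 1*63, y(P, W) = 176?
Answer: 23642715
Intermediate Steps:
s(U, A) = -125 (s(U, A) = -62 - 63 = -125)
(s(-77, 164) + 896)*(30489 + y(204, 188)) = (-125 + 896)*(30489 + 176) = 771*30665 = 23642715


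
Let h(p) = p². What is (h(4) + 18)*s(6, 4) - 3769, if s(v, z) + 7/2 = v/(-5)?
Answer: -19644/5 ≈ -3928.8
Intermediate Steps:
s(v, z) = -7/2 - v/5 (s(v, z) = -7/2 + v/(-5) = -7/2 + v*(-⅕) = -7/2 - v/5)
(h(4) + 18)*s(6, 4) - 3769 = (4² + 18)*(-7/2 - ⅕*6) - 3769 = (16 + 18)*(-7/2 - 6/5) - 3769 = 34*(-47/10) - 3769 = -799/5 - 3769 = -19644/5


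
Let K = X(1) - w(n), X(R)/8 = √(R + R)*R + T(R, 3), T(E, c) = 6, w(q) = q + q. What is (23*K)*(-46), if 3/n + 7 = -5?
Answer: -51313 - 8464*√2 ≈ -63283.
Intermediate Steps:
n = -¼ (n = 3/(-7 - 5) = 3/(-12) = 3*(-1/12) = -¼ ≈ -0.25000)
w(q) = 2*q
X(R) = 48 + 8*√2*R^(3/2) (X(R) = 8*(√(R + R)*R + 6) = 8*(√(2*R)*R + 6) = 8*((√2*√R)*R + 6) = 8*(√2*R^(3/2) + 6) = 8*(6 + √2*R^(3/2)) = 48 + 8*√2*R^(3/2))
K = 97/2 + 8*√2 (K = (48 + 8*√2*1^(3/2)) - 2*(-1)/4 = (48 + 8*√2*1) - 1*(-½) = (48 + 8*√2) + ½ = 97/2 + 8*√2 ≈ 59.814)
(23*K)*(-46) = (23*(97/2 + 8*√2))*(-46) = (2231/2 + 184*√2)*(-46) = -51313 - 8464*√2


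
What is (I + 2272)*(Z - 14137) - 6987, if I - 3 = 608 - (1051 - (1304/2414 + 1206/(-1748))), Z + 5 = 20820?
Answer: 6448771214184/527459 ≈ 1.2226e+7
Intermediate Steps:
Z = 20815 (Z = -5 + 20820 = 20815)
I = -464321893/1054918 (I = 3 + (608 - (1051 - (1304/2414 + 1206/(-1748)))) = 3 + (608 - (1051 - (1304*(1/2414) + 1206*(-1/1748)))) = 3 + (608 - (1051 - (652/1207 - 603/874))) = 3 + (608 - (1051 - 1*(-157973/1054918))) = 3 + (608 - (1051 + 157973/1054918)) = 3 + (608 - 1*1108876791/1054918) = 3 + (608 - 1108876791/1054918) = 3 - 467486647/1054918 = -464321893/1054918 ≈ -440.15)
(I + 2272)*(Z - 14137) - 6987 = (-464321893/1054918 + 2272)*(20815 - 14137) - 6987 = (1932451803/1054918)*6678 - 6987 = 6452456570217/527459 - 6987 = 6448771214184/527459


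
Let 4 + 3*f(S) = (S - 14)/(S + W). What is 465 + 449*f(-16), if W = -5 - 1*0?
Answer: 561/7 ≈ 80.143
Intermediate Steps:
W = -5 (W = -5 + 0 = -5)
f(S) = -4/3 + (-14 + S)/(3*(-5 + S)) (f(S) = -4/3 + ((S - 14)/(S - 5))/3 = -4/3 + ((-14 + S)/(-5 + S))/3 = -4/3 + (-14 + S)/(3*(-5 + S)))
465 + 449*f(-16) = 465 + 449*((2 - 1*(-16))/(-5 - 16)) = 465 + 449*((2 + 16)/(-21)) = 465 + 449*(-1/21*18) = 465 + 449*(-6/7) = 465 - 2694/7 = 561/7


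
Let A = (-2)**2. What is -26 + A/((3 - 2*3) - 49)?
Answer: -339/13 ≈ -26.077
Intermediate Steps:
A = 4
-26 + A/((3 - 2*3) - 49) = -26 + 4/((3 - 2*3) - 49) = -26 + 4/((3 - 6) - 49) = -26 + 4/(-3 - 49) = -26 + 4/(-52) = -26 + 4*(-1/52) = -26 - 1/13 = -339/13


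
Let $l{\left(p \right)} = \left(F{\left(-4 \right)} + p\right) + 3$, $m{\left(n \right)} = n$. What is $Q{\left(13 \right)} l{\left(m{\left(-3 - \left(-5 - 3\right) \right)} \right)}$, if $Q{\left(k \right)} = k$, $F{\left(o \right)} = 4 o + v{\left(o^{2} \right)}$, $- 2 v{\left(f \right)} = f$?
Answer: $-208$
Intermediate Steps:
$v{\left(f \right)} = - \frac{f}{2}$
$F{\left(o \right)} = 4 o - \frac{o^{2}}{2}$
$l{\left(p \right)} = -21 + p$ ($l{\left(p \right)} = \left(\frac{1}{2} \left(-4\right) \left(8 - -4\right) + p\right) + 3 = \left(\frac{1}{2} \left(-4\right) \left(8 + 4\right) + p\right) + 3 = \left(\frac{1}{2} \left(-4\right) 12 + p\right) + 3 = \left(-24 + p\right) + 3 = -21 + p$)
$Q{\left(13 \right)} l{\left(m{\left(-3 - \left(-5 - 3\right) \right)} \right)} = 13 \left(-21 - -5\right) = 13 \left(-21 + \left(-3 + 8\right)\right) = 13 \left(-21 + 5\right) = 13 \left(-16\right) = -208$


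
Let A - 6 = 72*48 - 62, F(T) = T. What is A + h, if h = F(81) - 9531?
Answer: -6050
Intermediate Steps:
h = -9450 (h = 81 - 9531 = -9450)
A = 3400 (A = 6 + (72*48 - 62) = 6 + (3456 - 62) = 6 + 3394 = 3400)
A + h = 3400 - 9450 = -6050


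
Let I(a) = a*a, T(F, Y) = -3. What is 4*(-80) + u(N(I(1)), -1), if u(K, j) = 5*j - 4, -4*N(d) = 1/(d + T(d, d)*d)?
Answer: -329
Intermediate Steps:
I(a) = a**2
N(d) = 1/(8*d) (N(d) = -1/(4*(d - 3*d)) = -(-1/(2*d))/4 = -(-1)/(8*d) = 1/(8*d))
u(K, j) = -4 + 5*j
4*(-80) + u(N(I(1)), -1) = 4*(-80) + (-4 + 5*(-1)) = -320 + (-4 - 5) = -320 - 9 = -329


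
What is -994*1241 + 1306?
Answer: -1232248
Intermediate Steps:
-994*1241 + 1306 = -1233554 + 1306 = -1232248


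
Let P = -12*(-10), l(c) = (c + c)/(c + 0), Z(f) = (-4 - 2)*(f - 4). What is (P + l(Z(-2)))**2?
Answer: 14884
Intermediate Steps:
Z(f) = 24 - 6*f (Z(f) = -6*(-4 + f) = 24 - 6*f)
l(c) = 2 (l(c) = (2*c)/c = 2)
P = 120
(P + l(Z(-2)))**2 = (120 + 2)**2 = 122**2 = 14884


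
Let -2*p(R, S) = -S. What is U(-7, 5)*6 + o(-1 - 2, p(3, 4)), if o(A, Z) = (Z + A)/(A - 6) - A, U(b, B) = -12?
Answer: -620/9 ≈ -68.889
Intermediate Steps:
p(R, S) = S/2 (p(R, S) = -(-1)*S/2 = S/2)
o(A, Z) = -A + (A + Z)/(-6 + A) (o(A, Z) = (A + Z)/(-6 + A) - A = -A + (A + Z)/(-6 + A))
U(-7, 5)*6 + o(-1 - 2, p(3, 4)) = -12*6 + ((1/2)*4 - (-1 - 2)**2 + 7*(-1 - 2))/(-6 + (-1 - 2)) = -72 + (2 - 1*(-3)**2 + 7*(-3))/(-6 - 3) = -72 + (2 - 1*9 - 21)/(-9) = -72 - (2 - 9 - 21)/9 = -72 - 1/9*(-28) = -72 + 28/9 = -620/9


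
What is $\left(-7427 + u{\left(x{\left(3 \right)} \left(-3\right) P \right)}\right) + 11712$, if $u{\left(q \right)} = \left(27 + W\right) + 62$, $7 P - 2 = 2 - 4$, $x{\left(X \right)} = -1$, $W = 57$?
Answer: $4431$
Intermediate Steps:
$P = 0$ ($P = \frac{2}{7} + \frac{2 - 4}{7} = \frac{2}{7} + \frac{1}{7} \left(-2\right) = \frac{2}{7} - \frac{2}{7} = 0$)
$u{\left(q \right)} = 146$ ($u{\left(q \right)} = \left(27 + 57\right) + 62 = 84 + 62 = 146$)
$\left(-7427 + u{\left(x{\left(3 \right)} \left(-3\right) P \right)}\right) + 11712 = \left(-7427 + 146\right) + 11712 = -7281 + 11712 = 4431$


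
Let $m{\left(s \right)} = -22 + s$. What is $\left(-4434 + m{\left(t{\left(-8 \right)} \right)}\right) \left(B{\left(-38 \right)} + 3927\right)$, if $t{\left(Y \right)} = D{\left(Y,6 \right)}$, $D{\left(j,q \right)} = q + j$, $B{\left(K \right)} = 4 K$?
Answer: $-16828950$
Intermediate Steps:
$D{\left(j,q \right)} = j + q$
$t{\left(Y \right)} = 6 + Y$ ($t{\left(Y \right)} = Y + 6 = 6 + Y$)
$\left(-4434 + m{\left(t{\left(-8 \right)} \right)}\right) \left(B{\left(-38 \right)} + 3927\right) = \left(-4434 + \left(-22 + \left(6 - 8\right)\right)\right) \left(4 \left(-38\right) + 3927\right) = \left(-4434 - 24\right) \left(-152 + 3927\right) = \left(-4434 - 24\right) 3775 = \left(-4458\right) 3775 = -16828950$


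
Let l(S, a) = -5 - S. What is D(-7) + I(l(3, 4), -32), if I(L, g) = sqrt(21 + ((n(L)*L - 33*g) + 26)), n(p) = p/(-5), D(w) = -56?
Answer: -56 + sqrt(27255)/5 ≈ -22.982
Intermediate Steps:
n(p) = -p/5 (n(p) = p*(-1/5) = -p/5)
I(L, g) = sqrt(47 - 33*g - L**2/5) (I(L, g) = sqrt(21 + (((-L/5)*L - 33*g) + 26)) = sqrt(21 + ((-L**2/5 - 33*g) + 26)) = sqrt(21 + ((-33*g - L**2/5) + 26)) = sqrt(21 + (26 - 33*g - L**2/5)) = sqrt(47 - 33*g - L**2/5))
D(-7) + I(l(3, 4), -32) = -56 + sqrt(1175 - 825*(-32) - 5*(-5 - 1*3)**2)/5 = -56 + sqrt(1175 + 26400 - 5*(-5 - 3)**2)/5 = -56 + sqrt(1175 + 26400 - 5*(-8)**2)/5 = -56 + sqrt(1175 + 26400 - 5*64)/5 = -56 + sqrt(1175 + 26400 - 320)/5 = -56 + sqrt(27255)/5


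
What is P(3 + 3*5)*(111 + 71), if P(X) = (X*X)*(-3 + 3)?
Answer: 0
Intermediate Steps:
P(X) = 0 (P(X) = X**2*0 = 0)
P(3 + 3*5)*(111 + 71) = 0*(111 + 71) = 0*182 = 0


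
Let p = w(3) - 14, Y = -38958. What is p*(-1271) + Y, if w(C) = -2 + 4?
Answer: -23706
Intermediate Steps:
w(C) = 2
p = -12 (p = 2 - 14 = -12)
p*(-1271) + Y = -12*(-1271) - 38958 = 15252 - 38958 = -23706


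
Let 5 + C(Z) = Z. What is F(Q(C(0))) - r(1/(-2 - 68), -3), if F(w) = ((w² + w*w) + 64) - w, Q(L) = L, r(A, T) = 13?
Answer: 106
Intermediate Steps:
C(Z) = -5 + Z
F(w) = 64 - w + 2*w² (F(w) = ((w² + w²) + 64) - w = (2*w² + 64) - w = (64 + 2*w²) - w = 64 - w + 2*w²)
F(Q(C(0))) - r(1/(-2 - 68), -3) = (64 - (-5 + 0) + 2*(-5 + 0)²) - 1*13 = (64 - 1*(-5) + 2*(-5)²) - 13 = (64 + 5 + 2*25) - 13 = (64 + 5 + 50) - 13 = 119 - 13 = 106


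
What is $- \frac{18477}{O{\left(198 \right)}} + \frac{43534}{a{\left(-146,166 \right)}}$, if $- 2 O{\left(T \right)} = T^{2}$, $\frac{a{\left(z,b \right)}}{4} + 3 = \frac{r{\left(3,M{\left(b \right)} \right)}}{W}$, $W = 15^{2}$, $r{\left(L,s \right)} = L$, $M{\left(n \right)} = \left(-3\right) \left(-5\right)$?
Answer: $- \frac{1777359853}{487872} \approx -3643.1$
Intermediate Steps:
$M{\left(n \right)} = 15$
$W = 225$
$a{\left(z,b \right)} = - \frac{896}{75}$ ($a{\left(z,b \right)} = -12 + 4 \cdot \frac{3}{225} = -12 + 4 \cdot 3 \cdot \frac{1}{225} = -12 + 4 \cdot \frac{1}{75} = -12 + \frac{4}{75} = - \frac{896}{75}$)
$O{\left(T \right)} = - \frac{T^{2}}{2}$
$- \frac{18477}{O{\left(198 \right)}} + \frac{43534}{a{\left(-146,166 \right)}} = - \frac{18477}{\left(- \frac{1}{2}\right) 198^{2}} + \frac{43534}{- \frac{896}{75}} = - \frac{18477}{\left(- \frac{1}{2}\right) 39204} + 43534 \left(- \frac{75}{896}\right) = - \frac{18477}{-19602} - \frac{1632525}{448} = \left(-18477\right) \left(- \frac{1}{19602}\right) - \frac{1632525}{448} = \frac{2053}{2178} - \frac{1632525}{448} = - \frac{1777359853}{487872}$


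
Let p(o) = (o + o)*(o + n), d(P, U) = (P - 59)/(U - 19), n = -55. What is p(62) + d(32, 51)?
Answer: 27749/32 ≈ 867.16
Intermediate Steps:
d(P, U) = (-59 + P)/(-19 + U)
p(o) = 2*o*(-55 + o) (p(o) = (o + o)*(o - 55) = (2*o)*(-55 + o) = 2*o*(-55 + o))
p(62) + d(32, 51) = 2*62*(-55 + 62) + (-59 + 32)/(-19 + 51) = 2*62*7 - 27/32 = 868 + (1/32)*(-27) = 868 - 27/32 = 27749/32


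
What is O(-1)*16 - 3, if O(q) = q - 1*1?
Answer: -35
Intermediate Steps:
O(q) = -1 + q (O(q) = q - 1 = -1 + q)
O(-1)*16 - 3 = (-1 - 1)*16 - 3 = -2*16 - 3 = -32 - 3 = -35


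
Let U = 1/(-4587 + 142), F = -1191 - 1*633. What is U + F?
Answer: -8107681/4445 ≈ -1824.0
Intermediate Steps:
F = -1824 (F = -1191 - 633 = -1824)
U = -1/4445 (U = 1/(-4445) = -1/4445 ≈ -0.00022497)
U + F = -1/4445 - 1824 = -8107681/4445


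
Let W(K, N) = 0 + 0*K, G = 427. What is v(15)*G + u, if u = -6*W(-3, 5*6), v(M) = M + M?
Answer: 12810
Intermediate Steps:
W(K, N) = 0 (W(K, N) = 0 + 0 = 0)
v(M) = 2*M
u = 0 (u = -6*0 = 0)
v(15)*G + u = (2*15)*427 + 0 = 30*427 + 0 = 12810 + 0 = 12810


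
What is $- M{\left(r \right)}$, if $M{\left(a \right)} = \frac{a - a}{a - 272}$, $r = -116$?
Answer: $0$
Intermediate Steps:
$M{\left(a \right)} = 0$ ($M{\left(a \right)} = \frac{0}{-272 + a} = 0$)
$- M{\left(r \right)} = \left(-1\right) 0 = 0$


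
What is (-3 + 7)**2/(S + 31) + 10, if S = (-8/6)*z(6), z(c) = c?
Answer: 246/23 ≈ 10.696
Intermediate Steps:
S = -8 (S = -8/6*6 = -4*1/3*6 = -4/3*6 = -8)
(-3 + 7)**2/(S + 31) + 10 = (-3 + 7)**2/(-8 + 31) + 10 = 4**2/23 + 10 = (1/23)*16 + 10 = 16/23 + 10 = 246/23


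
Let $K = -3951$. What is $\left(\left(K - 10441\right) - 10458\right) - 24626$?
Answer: $-49476$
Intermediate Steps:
$\left(\left(K - 10441\right) - 10458\right) - 24626 = \left(\left(-3951 - 10441\right) - 10458\right) - 24626 = \left(-14392 - 10458\right) - 24626 = -24850 - 24626 = -49476$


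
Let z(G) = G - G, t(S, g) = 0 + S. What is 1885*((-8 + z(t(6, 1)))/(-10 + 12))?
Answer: -7540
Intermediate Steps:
t(S, g) = S
z(G) = 0
1885*((-8 + z(t(6, 1)))/(-10 + 12)) = 1885*((-8 + 0)/(-10 + 12)) = 1885*(-8/2) = 1885*(-8*½) = 1885*(-4) = -7540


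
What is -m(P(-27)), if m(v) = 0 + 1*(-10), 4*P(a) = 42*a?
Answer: 10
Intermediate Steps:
P(a) = 21*a/2 (P(a) = (42*a)/4 = 21*a/2)
m(v) = -10 (m(v) = 0 - 10 = -10)
-m(P(-27)) = -1*(-10) = 10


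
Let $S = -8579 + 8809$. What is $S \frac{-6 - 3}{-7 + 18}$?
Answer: $- \frac{2070}{11} \approx -188.18$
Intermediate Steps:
$S = 230$
$S \frac{-6 - 3}{-7 + 18} = 230 \frac{-6 - 3}{-7 + 18} = 230 \left(- \frac{9}{11}\right) = - \frac{2070}{11}$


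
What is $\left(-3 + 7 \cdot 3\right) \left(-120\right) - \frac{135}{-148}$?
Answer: $- \frac{319545}{148} \approx -2159.1$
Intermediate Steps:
$\left(-3 + 7 \cdot 3\right) \left(-120\right) - \frac{135}{-148} = \left(-3 + 21\right) \left(-120\right) - - \frac{135}{148} = 18 \left(-120\right) + \frac{135}{148} = -2160 + \frac{135}{148} = - \frac{319545}{148}$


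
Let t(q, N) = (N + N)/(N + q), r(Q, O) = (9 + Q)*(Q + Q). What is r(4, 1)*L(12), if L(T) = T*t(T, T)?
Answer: 1248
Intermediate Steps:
r(Q, O) = 2*Q*(9 + Q) (r(Q, O) = (9 + Q)*(2*Q) = 2*Q*(9 + Q))
t(q, N) = 2*N/(N + q) (t(q, N) = (2*N)/(N + q) = 2*N/(N + q))
L(T) = T (L(T) = T*(2*T/(T + T)) = T*(2*T/((2*T))) = T*(2*T*(1/(2*T))) = T*1 = T)
r(4, 1)*L(12) = (2*4*(9 + 4))*12 = (2*4*13)*12 = 104*12 = 1248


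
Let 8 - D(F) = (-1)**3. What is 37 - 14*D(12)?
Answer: -89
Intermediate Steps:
D(F) = 9 (D(F) = 8 - 1*(-1)**3 = 8 - 1*(-1) = 8 + 1 = 9)
37 - 14*D(12) = 37 - 14*9 = 37 - 126 = -89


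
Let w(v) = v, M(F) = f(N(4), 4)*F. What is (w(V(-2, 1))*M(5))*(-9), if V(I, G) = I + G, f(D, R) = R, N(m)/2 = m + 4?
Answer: 180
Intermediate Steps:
N(m) = 8 + 2*m (N(m) = 2*(m + 4) = 2*(4 + m) = 8 + 2*m)
V(I, G) = G + I
M(F) = 4*F
(w(V(-2, 1))*M(5))*(-9) = ((1 - 2)*(4*5))*(-9) = -1*20*(-9) = -20*(-9) = 180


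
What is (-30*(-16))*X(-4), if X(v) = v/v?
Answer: 480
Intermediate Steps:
X(v) = 1
(-30*(-16))*X(-4) = -30*(-16)*1 = 480*1 = 480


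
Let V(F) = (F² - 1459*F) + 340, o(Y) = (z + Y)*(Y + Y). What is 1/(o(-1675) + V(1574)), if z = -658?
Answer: 1/7996900 ≈ 1.2505e-7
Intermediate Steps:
o(Y) = 2*Y*(-658 + Y) (o(Y) = (-658 + Y)*(Y + Y) = (-658 + Y)*(2*Y) = 2*Y*(-658 + Y))
V(F) = 340 + F² - 1459*F
1/(o(-1675) + V(1574)) = 1/(2*(-1675)*(-658 - 1675) + (340 + 1574² - 1459*1574)) = 1/(2*(-1675)*(-2333) + (340 + 2477476 - 2296466)) = 1/(7815550 + 181350) = 1/7996900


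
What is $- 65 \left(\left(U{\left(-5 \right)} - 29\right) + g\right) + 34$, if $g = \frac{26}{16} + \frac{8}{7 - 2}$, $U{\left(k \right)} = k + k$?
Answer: $\frac{18875}{8} \approx 2359.4$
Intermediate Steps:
$U{\left(k \right)} = 2 k$
$g = \frac{129}{40}$ ($g = 26 \cdot \frac{1}{16} + \frac{8}{5} = \frac{13}{8} + 8 \cdot \frac{1}{5} = \frac{13}{8} + \frac{8}{5} = \frac{129}{40} \approx 3.225$)
$- 65 \left(\left(U{\left(-5 \right)} - 29\right) + g\right) + 34 = - 65 \left(\left(2 \left(-5\right) - 29\right) + \frac{129}{40}\right) + 34 = - 65 \left(\left(-10 - 29\right) + \frac{129}{40}\right) + 34 = - 65 \left(-39 + \frac{129}{40}\right) + 34 = \left(-65\right) \left(- \frac{1431}{40}\right) + 34 = \frac{18603}{8} + 34 = \frac{18875}{8}$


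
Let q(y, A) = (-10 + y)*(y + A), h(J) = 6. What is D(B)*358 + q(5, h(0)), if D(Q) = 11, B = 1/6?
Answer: 3883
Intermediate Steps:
B = ⅙ ≈ 0.16667
q(y, A) = (-10 + y)*(A + y)
D(B)*358 + q(5, h(0)) = 11*358 + (5² - 10*6 - 10*5 + 6*5) = 3938 + (25 - 60 - 50 + 30) = 3938 - 55 = 3883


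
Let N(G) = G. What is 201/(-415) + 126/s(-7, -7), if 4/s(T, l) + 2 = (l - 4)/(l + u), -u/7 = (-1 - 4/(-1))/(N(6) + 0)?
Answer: -12651/415 ≈ -30.484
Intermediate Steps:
u = -7/2 (u = -7*(-1 - 4/(-1))/(6 + 0) = -7*(-1 - 4*(-1))/6 = -7*(-1 + 4)/6 = -21/6 = -7*½ = -7/2 ≈ -3.5000)
s(T, l) = 4/(-2 + (-4 + l)/(-7/2 + l)) (s(T, l) = 4/(-2 + (l - 4)/(l - 7/2)) = 4/(-2 + (-4 + l)/(-7/2 + l)))
201/(-415) + 126/s(-7, -7) = 201/(-415) + 126/((2*(7 - 2*(-7))/(-3 - 7))) = 201*(-1/415) + 126/((2*(7 + 14)/(-10))) = -201/415 + 126/((2*(-⅒)*21)) = -201/415 + 126/(-21/5) = -201/415 + 126*(-5/21) = -201/415 - 30 = -12651/415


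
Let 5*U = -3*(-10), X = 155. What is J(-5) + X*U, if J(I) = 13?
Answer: 943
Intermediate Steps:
U = 6 (U = (-3*(-10))/5 = (1/5)*30 = 6)
J(-5) + X*U = 13 + 155*6 = 13 + 930 = 943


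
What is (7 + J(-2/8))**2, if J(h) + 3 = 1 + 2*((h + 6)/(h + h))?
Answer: 324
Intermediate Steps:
J(h) = -2 + (6 + h)/h (J(h) = -3 + (1 + 2*((h + 6)/(h + h))) = -3 + (1 + 2*((6 + h)/((2*h)))) = -3 + (1 + 2*((6 + h)*(1/(2*h)))) = -3 + (1 + 2*((6 + h)/(2*h))) = -3 + (1 + (6 + h)/h) = -2 + (6 + h)/h)
(7 + J(-2/8))**2 = (7 + (6 - (-2)/8)/((-2/8)))**2 = (7 + (6 - (-2)/8)/((-2*1/8)))**2 = (7 + (6 - 1*(-1/4))/(-1/4))**2 = (7 - 4*(6 + 1/4))**2 = (7 - 4*25/4)**2 = (7 - 25)**2 = (-18)**2 = 324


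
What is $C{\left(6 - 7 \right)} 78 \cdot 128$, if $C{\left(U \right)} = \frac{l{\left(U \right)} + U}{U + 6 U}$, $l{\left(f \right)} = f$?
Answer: $\frac{19968}{7} \approx 2852.6$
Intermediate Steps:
$C{\left(U \right)} = \frac{2}{7}$ ($C{\left(U \right)} = \frac{U + U}{U + 6 U} = \frac{2 U}{7 U} = 2 U \frac{1}{7 U} = \frac{2}{7}$)
$C{\left(6 - 7 \right)} 78 \cdot 128 = \frac{2}{7} \cdot 78 \cdot 128 = \frac{156}{7} \cdot 128 = \frac{19968}{7}$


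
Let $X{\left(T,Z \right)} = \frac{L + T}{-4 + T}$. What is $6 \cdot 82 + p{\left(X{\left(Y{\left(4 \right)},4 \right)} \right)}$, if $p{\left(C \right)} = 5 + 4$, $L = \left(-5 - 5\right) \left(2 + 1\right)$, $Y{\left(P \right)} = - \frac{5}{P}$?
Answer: $501$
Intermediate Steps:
$L = -30$ ($L = \left(-10\right) 3 = -30$)
$X{\left(T,Z \right)} = \frac{-30 + T}{-4 + T}$
$p{\left(C \right)} = 9$
$6 \cdot 82 + p{\left(X{\left(Y{\left(4 \right)},4 \right)} \right)} = 6 \cdot 82 + 9 = 492 + 9 = 501$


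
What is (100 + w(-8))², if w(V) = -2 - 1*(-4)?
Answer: 10404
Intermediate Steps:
w(V) = 2 (w(V) = -2 + 4 = 2)
(100 + w(-8))² = (100 + 2)² = 102² = 10404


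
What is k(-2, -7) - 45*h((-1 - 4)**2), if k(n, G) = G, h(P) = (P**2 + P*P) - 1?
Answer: -56212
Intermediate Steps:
h(P) = -1 + 2*P**2 (h(P) = (P**2 + P**2) - 1 = 2*P**2 - 1 = -1 + 2*P**2)
k(-2, -7) - 45*h((-1 - 4)**2) = -7 - 45*(-1 + 2*((-1 - 4)**2)**2) = -7 - 45*(-1 + 2*((-5)**2)**2) = -7 - 45*(-1 + 2*25**2) = -7 - 45*(-1 + 2*625) = -7 - 45*(-1 + 1250) = -7 - 45*1249 = -7 - 56205 = -56212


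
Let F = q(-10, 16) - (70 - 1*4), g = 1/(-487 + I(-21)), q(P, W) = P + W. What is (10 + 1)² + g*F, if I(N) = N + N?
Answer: 64069/529 ≈ 121.11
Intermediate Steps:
I(N) = 2*N
g = -1/529 (g = 1/(-487 + 2*(-21)) = 1/(-487 - 42) = 1/(-529) = -1/529 ≈ -0.0018904)
F = -60 (F = (-10 + 16) - (70 - 1*4) = 6 - (70 - 4) = 6 - 1*66 = 6 - 66 = -60)
(10 + 1)² + g*F = (10 + 1)² - 1/529*(-60) = 11² + 60/529 = 121 + 60/529 = 64069/529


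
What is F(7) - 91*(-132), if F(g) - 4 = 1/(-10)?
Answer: 120159/10 ≈ 12016.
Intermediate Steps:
F(g) = 39/10 (F(g) = 4 + 1/(-10) = 4 - ⅒ = 39/10)
F(7) - 91*(-132) = 39/10 - 91*(-132) = 39/10 + 12012 = 120159/10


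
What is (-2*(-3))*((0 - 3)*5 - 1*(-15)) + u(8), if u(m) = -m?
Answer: -8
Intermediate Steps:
(-2*(-3))*((0 - 3)*5 - 1*(-15)) + u(8) = (-2*(-3))*((0 - 3)*5 - 1*(-15)) - 1*8 = 6*(-3*5 + 15) - 8 = 6*(-15 + 15) - 8 = 6*0 - 8 = 0 - 8 = -8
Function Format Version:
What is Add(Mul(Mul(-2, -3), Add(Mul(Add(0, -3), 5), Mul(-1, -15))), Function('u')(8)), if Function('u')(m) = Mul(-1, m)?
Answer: -8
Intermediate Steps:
Add(Mul(Mul(-2, -3), Add(Mul(Add(0, -3), 5), Mul(-1, -15))), Function('u')(8)) = Add(Mul(Mul(-2, -3), Add(Mul(Add(0, -3), 5), Mul(-1, -15))), Mul(-1, 8)) = Add(Mul(6, Add(Mul(-3, 5), 15)), -8) = Add(Mul(6, Add(-15, 15)), -8) = Add(Mul(6, 0), -8) = Add(0, -8) = -8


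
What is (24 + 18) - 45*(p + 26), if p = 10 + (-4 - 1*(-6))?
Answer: -1668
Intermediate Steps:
p = 12 (p = 10 + (-4 + 6) = 10 + 2 = 12)
(24 + 18) - 45*(p + 26) = (24 + 18) - 45*(12 + 26) = 42 - 45*38 = 42 - 1710 = -1668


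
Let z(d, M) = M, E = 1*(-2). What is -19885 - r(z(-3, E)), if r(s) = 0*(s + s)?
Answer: -19885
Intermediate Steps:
E = -2
r(s) = 0 (r(s) = 0*(2*s) = 0)
-19885 - r(z(-3, E)) = -19885 - 1*0 = -19885 + 0 = -19885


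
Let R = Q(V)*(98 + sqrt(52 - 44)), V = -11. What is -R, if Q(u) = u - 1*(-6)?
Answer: 490 + 10*sqrt(2) ≈ 504.14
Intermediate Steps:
Q(u) = 6 + u (Q(u) = u + 6 = 6 + u)
R = -490 - 10*sqrt(2) (R = (6 - 11)*(98 + sqrt(52 - 44)) = -5*(98 + sqrt(8)) = -5*(98 + 2*sqrt(2)) = -490 - 10*sqrt(2) ≈ -504.14)
-R = -(-490 - 10*sqrt(2)) = 490 + 10*sqrt(2)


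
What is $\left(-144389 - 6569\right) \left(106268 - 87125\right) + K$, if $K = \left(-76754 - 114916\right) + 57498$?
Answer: $-2889923166$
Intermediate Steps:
$K = -134172$ ($K = -191670 + 57498 = -134172$)
$\left(-144389 - 6569\right) \left(106268 - 87125\right) + K = \left(-144389 - 6569\right) \left(106268 - 87125\right) - 134172 = \left(-150958\right) 19143 - 134172 = -2889788994 - 134172 = -2889923166$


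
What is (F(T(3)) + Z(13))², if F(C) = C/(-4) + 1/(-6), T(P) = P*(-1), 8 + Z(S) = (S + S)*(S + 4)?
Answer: 27196225/144 ≈ 1.8886e+5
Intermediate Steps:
Z(S) = -8 + 2*S*(4 + S) (Z(S) = -8 + (S + S)*(S + 4) = -8 + (2*S)*(4 + S) = -8 + 2*S*(4 + S))
T(P) = -P
F(C) = -⅙ - C/4 (F(C) = C*(-¼) + 1*(-⅙) = -C/4 - ⅙ = -⅙ - C/4)
(F(T(3)) + Z(13))² = ((-⅙ - (-1)*3/4) + (-8 + 2*13² + 8*13))² = ((-⅙ - ¼*(-3)) + (-8 + 2*169 + 104))² = ((-⅙ + ¾) + (-8 + 338 + 104))² = (7/12 + 434)² = (5215/12)² = 27196225/144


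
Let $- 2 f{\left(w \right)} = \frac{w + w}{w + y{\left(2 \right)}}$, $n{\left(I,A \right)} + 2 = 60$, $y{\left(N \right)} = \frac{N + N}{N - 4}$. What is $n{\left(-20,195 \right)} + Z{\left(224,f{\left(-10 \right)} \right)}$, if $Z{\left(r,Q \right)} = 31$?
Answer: $89$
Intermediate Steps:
$y{\left(N \right)} = \frac{2 N}{-4 + N}$
$n{\left(I,A \right)} = 58$ ($n{\left(I,A \right)} = -2 + 60 = 58$)
$f{\left(w \right)} = - \frac{w}{-2 + w}$ ($f{\left(w \right)} = - \frac{\left(w + w\right) \frac{1}{w + 2 \cdot 2 \frac{1}{-4 + 2}}}{2} = - \frac{2 w \frac{1}{w + 2 \cdot 2 \frac{1}{-2}}}{2} = - \frac{2 w \frac{1}{w + 2 \cdot 2 \left(- \frac{1}{2}\right)}}{2} = - \frac{2 w \frac{1}{w - 2}}{2} = - \frac{2 w \frac{1}{-2 + w}}{2} = - \frac{w}{-2 + w}$)
$n{\left(-20,195 \right)} + Z{\left(224,f{\left(-10 \right)} \right)} = 58 + 31 = 89$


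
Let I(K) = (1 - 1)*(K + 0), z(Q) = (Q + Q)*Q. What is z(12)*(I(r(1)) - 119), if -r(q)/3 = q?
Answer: -34272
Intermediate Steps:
r(q) = -3*q
z(Q) = 2*Q**2 (z(Q) = (2*Q)*Q = 2*Q**2)
I(K) = 0 (I(K) = 0*K = 0)
z(12)*(I(r(1)) - 119) = (2*12**2)*(0 - 119) = (2*144)*(-119) = 288*(-119) = -34272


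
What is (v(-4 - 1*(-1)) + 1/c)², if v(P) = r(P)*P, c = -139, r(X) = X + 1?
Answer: 693889/19321 ≈ 35.914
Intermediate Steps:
r(X) = 1 + X
v(P) = P*(1 + P) (v(P) = (1 + P)*P = P*(1 + P))
(v(-4 - 1*(-1)) + 1/c)² = ((-4 - 1*(-1))*(1 + (-4 - 1*(-1))) + 1/(-139))² = ((-4 + 1)*(1 + (-4 + 1)) - 1/139)² = (-3*(1 - 3) - 1/139)² = (-3*(-2) - 1/139)² = (6 - 1/139)² = (833/139)² = 693889/19321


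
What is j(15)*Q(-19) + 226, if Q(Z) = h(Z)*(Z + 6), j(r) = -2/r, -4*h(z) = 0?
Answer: 226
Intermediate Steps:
h(z) = 0 (h(z) = -¼*0 = 0)
Q(Z) = 0 (Q(Z) = 0*(Z + 6) = 0*(6 + Z) = 0)
j(15)*Q(-19) + 226 = -2/15*0 + 226 = 0 + 226 = 226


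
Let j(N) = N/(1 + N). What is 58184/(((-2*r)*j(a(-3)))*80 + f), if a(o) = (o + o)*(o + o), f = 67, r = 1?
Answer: -2152808/3281 ≈ -656.14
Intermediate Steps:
a(o) = 4*o² (a(o) = (2*o)*(2*o) = 4*o²)
58184/(((-2*r)*j(a(-3)))*80 + f) = 58184/(((-2*1)*((4*(-3)²)/(1 + 4*(-3)²)))*80 + 67) = 58184/(-2*4*9/(1 + 4*9)*80 + 67) = 58184/(-72/(1 + 36)*80 + 67) = 58184/(-72/37*80 + 67) = 58184/(-5760/37 + 67) = 58184/(-3281/37) = 58184*(-37/3281) = -2152808/3281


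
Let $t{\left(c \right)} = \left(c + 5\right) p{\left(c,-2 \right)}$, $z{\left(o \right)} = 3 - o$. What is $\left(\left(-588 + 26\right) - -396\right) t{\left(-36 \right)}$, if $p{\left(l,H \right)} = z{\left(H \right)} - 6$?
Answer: $-5146$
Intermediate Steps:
$p{\left(l,H \right)} = -3 - H$ ($p{\left(l,H \right)} = \left(3 - H\right) - 6 = -3 - H$)
$t{\left(c \right)} = -5 - c$ ($t{\left(c \right)} = \left(c + 5\right) \left(-3 - -2\right) = \left(5 + c\right) \left(-3 + 2\right) = \left(5 + c\right) \left(-1\right) = -5 - c$)
$\left(\left(-588 + 26\right) - -396\right) t{\left(-36 \right)} = \left(\left(-588 + 26\right) - -396\right) \left(-5 - -36\right) = \left(-562 + 396\right) \left(-5 + 36\right) = \left(-166\right) 31 = -5146$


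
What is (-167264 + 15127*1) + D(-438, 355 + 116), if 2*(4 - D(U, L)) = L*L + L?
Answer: -263289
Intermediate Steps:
D(U, L) = 4 - L/2 - L²/2 (D(U, L) = 4 - (L*L + L)/2 = 4 - (L² + L)/2 = 4 - (L + L²)/2 = 4 + (-L/2 - L²/2) = 4 - L/2 - L²/2)
(-167264 + 15127*1) + D(-438, 355 + 116) = (-167264 + 15127*1) + (4 - (355 + 116)/2 - (355 + 116)²/2) = (-167264 + 15127) + (4 - ½*471 - ½*471²) = -152137 + (4 - 471/2 - ½*221841) = -152137 + (4 - 471/2 - 221841/2) = -152137 - 111152 = -263289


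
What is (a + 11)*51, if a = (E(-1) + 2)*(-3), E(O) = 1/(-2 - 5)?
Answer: 1938/7 ≈ 276.86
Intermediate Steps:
E(O) = -⅐ (E(O) = 1/(-7) = -⅐)
a = -39/7 (a = (-⅐ + 2)*(-3) = (13/7)*(-3) = -39/7 ≈ -5.5714)
(a + 11)*51 = (-39/7 + 11)*51 = (38/7)*51 = 1938/7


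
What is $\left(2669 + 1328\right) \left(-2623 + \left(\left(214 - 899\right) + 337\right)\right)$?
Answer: $-11875087$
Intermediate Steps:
$\left(2669 + 1328\right) \left(-2623 + \left(\left(214 - 899\right) + 337\right)\right) = 3997 \left(-2623 + \left(-685 + 337\right)\right) = 3997 \left(-2623 - 348\right) = 3997 \left(-2971\right) = -11875087$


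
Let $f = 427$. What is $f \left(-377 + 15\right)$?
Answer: $-154574$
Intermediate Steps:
$f \left(-377 + 15\right) = 427 \left(-377 + 15\right) = 427 \left(-362\right) = -154574$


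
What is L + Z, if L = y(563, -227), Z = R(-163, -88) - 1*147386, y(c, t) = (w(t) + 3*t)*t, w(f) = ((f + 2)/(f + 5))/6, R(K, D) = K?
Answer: 1035949/148 ≈ 6999.7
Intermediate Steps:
w(f) = (2 + f)/(6*(5 + f)) (w(f) = ((2 + f)/(5 + f))*(⅙) = (2 + f)/(6*(5 + f)))
y(c, t) = t*(3*t + (2 + t)/(6*(5 + t))) (y(c, t) = ((2 + t)/(6*(5 + t)) + 3*t)*t = (3*t + (2 + t)/(6*(5 + t)))*t = t*(3*t + (2 + t)/(6*(5 + t))))
Z = -147549 (Z = -163 - 1*147386 = -163 - 147386 = -147549)
L = 22873201/148 (L = (⅙)*(-227)*(2 - 227 + 18*(-227)*(5 - 227))/(5 - 227) = (⅙)*(-227)*(2 - 227 + 18*(-227)*(-222))/(-222) = (⅙)*(-227)*(-1/222)*(2 - 227 + 907092) = (⅙)*(-227)*(-1/222)*906867 = 22873201/148 ≈ 1.5455e+5)
L + Z = 22873201/148 - 147549 = 1035949/148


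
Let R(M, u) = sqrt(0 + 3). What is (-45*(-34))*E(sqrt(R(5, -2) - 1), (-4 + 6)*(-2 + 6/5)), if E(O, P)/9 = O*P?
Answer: -22032*sqrt(-1 + sqrt(3)) ≈ -18851.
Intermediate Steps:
R(M, u) = sqrt(3)
E(O, P) = 9*O*P (E(O, P) = 9*(O*P) = 9*O*P)
(-45*(-34))*E(sqrt(R(5, -2) - 1), (-4 + 6)*(-2 + 6/5)) = (-45*(-34))*(9*sqrt(sqrt(3) - 1)*((-4 + 6)*(-2 + 6/5))) = 1530*(9*sqrt(-1 + sqrt(3))*(2*(-2 + 6*(1/5)))) = 1530*(9*sqrt(-1 + sqrt(3))*(2*(-2 + 6/5))) = 1530*(9*sqrt(-1 + sqrt(3))*(2*(-4/5))) = 1530*(9*sqrt(-1 + sqrt(3))*(-8/5)) = 1530*(-72*sqrt(-1 + sqrt(3))/5) = -22032*sqrt(-1 + sqrt(3))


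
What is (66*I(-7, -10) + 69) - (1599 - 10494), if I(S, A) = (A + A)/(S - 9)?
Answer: 18093/2 ≈ 9046.5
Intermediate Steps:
I(S, A) = 2*A/(-9 + S) (I(S, A) = (2*A)/(-9 + S) = 2*A/(-9 + S))
(66*I(-7, -10) + 69) - (1599 - 10494) = (66*(2*(-10)/(-9 - 7)) + 69) - (1599 - 10494) = (66*(2*(-10)/(-16)) + 69) - 1*(-8895) = (66*(2*(-10)*(-1/16)) + 69) + 8895 = (66*(5/4) + 69) + 8895 = (165/2 + 69) + 8895 = 303/2 + 8895 = 18093/2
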